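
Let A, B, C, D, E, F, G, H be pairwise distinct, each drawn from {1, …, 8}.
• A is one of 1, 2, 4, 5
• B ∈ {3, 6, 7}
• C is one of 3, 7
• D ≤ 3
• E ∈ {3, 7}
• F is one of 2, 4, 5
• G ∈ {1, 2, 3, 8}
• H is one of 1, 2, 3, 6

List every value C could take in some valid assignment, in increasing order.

3, 7

The 8 variables draw from only 8 values {1, 2, 3, 4, 5, 6, 7, 8}, so each is used; only G can be 8, hence G = 8.
C and E share exactly the 2 values {3, 7}; by pigeonhole those values go to them, so strike 3, 7 from B, D, H.
B's domain is down to {6}, so B = 6. Remove 6 from H.
D and H between them cover only {1, 2} — a naked pair. Remove those values from A, F.
No further eliminations apply; C can still be any of 3, 7.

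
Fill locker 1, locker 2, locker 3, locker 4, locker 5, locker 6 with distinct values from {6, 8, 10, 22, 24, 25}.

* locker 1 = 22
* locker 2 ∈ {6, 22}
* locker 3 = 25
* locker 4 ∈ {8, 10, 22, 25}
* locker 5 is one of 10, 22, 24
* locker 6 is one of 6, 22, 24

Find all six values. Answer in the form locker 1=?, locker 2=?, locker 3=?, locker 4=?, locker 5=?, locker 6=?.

locker 1's domain is down to {22}, so locker 1 = 22. Remove 22 from locker 2, locker 4, locker 5, locker 6.
That leaves locker 2 = 6. Eliminate 6 elsewhere: locker 6.
locker 3 must be 25 (only option left). So locker 4 can't be 25.
locker 6's domain is down to {24}, so locker 6 = 24. So locker 5 can't be 24.
locker 5 must be 10 (only option left). Strike 10 from locker 4.
That leaves locker 4 = 8.

locker 1=22, locker 2=6, locker 3=25, locker 4=8, locker 5=10, locker 6=24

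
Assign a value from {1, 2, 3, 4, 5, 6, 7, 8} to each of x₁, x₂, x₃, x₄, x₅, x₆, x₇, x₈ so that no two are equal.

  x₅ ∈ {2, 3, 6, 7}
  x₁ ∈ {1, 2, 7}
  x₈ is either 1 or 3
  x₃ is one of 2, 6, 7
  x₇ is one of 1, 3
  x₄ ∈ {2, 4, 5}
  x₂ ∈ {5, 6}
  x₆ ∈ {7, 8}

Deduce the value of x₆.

8

The 8 variables together cover exactly {1, 2, 3, 4, 5, 6, 7, 8} — 8 values for 8 variables — and 4 appears only in x₄'s list, so x₄ = 4.
Among the 7 still-open variables, 5 fits only x₂ (and all 7 values in {1, 2, 3, 5, 6, 7, 8} must be used), so x₂ = 5.
Among the 6 still-open variables, 8 fits only x₆ (and all 6 values in {1, 2, 3, 6, 7, 8} must be used), so x₆ = 8.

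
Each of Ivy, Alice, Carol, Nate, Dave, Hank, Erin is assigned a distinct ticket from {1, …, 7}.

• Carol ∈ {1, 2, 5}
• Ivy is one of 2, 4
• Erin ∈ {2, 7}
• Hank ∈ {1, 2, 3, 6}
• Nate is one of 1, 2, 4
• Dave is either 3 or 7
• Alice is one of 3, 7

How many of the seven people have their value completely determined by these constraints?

5

The 7 variables together cover exactly {1, 2, 3, 4, 5, 6, 7} — 7 values for 7 variables — and 5 appears only in Carol's list, so Carol = 5.
Among the 6 still-open variables, 6 fits only Hank (and all 6 values in {1, 2, 3, 4, 6, 7} must be used), so Hank = 6.
The 5 still-open variables draw from only 5 values {1, 2, 3, 4, 7}, so each is used; only Nate can be 1, hence Nate = 1.
The 4 still-open variables together cover exactly {2, 3, 4, 7} — 4 values for 4 variables — and 4 appears only in Ivy's list, so Ivy = 4.
The 3 still-open variables together cover exactly {2, 3, 7} — 3 values for 3 variables — and 2 appears only in Erin's list, so Erin = 2.
Determined: Ivy=4, Carol=5, Nate=1, Hank=6, Erin=2. The other people each still have more than one consistent value. That makes 5.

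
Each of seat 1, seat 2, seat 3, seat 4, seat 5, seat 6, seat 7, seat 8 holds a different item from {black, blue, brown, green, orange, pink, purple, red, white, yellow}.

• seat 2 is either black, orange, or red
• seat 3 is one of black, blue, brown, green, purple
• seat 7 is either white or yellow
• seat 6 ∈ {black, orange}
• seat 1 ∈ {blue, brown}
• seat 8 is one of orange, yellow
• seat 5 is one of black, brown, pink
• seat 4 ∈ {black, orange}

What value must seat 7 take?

seat 4 and seat 6 share exactly the 2 values {black, orange}; by pigeonhole those values go to them, so strike black, orange from seat 2, seat 3, seat 5, seat 8.
That leaves seat 2 = red.
seat 8 must be yellow (only option left). So seat 7 can't be yellow.
So seat 7 = white.

white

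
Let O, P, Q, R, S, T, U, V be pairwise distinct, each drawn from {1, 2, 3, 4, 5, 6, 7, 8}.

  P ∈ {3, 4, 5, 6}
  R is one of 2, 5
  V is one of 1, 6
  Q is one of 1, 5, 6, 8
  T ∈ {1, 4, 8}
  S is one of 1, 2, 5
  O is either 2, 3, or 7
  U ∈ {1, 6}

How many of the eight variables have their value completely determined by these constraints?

Among the 8 variables, 7 fits only O (and all 8 values in {1, 2, 3, 4, 5, 6, 7, 8} must be used), so O = 7.
Among the 7 still-open variables, 3 fits only P (and all 7 values in {1, 2, 3, 4, 5, 6, 8} must be used), so P = 3.
Among the 6 still-open variables, 4 fits only T (and all 6 values in {1, 2, 4, 5, 6, 8} must be used), so T = 4.
The 5 still-open variables together cover exactly {1, 2, 5, 6, 8} — 5 values for 5 variables — and 8 appears only in Q's list, so Q = 8.
U and V between them cover only {1, 6} — a naked pair. Remove those values from S.
Determined: O=7, P=3, Q=8, T=4. The other variables each still have more than one consistent value. That makes 4.

4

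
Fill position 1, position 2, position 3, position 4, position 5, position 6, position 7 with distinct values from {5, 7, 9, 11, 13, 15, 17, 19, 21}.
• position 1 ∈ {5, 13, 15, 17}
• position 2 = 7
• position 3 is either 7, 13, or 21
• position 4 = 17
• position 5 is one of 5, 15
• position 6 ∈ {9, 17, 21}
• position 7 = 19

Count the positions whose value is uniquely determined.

position 2's domain is down to {7}, so position 2 = 7. Remove 7 from position 3.
position 4's domain is down to {17}, so position 4 = 17. So position 1, position 6 can't be 17.
That leaves position 7 = 19.
Determined: position 2=7, position 4=17, position 7=19. The other positions each still have more than one consistent value. That makes 3.

3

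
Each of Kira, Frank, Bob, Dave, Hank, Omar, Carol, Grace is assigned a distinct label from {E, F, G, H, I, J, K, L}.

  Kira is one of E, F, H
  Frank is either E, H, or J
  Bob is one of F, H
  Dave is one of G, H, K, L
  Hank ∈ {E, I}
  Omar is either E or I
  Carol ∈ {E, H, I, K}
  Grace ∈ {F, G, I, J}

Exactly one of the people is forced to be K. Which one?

Carol

The 8 variables together cover exactly {E, F, G, H, I, J, K, L} — 8 values for 8 variables — and L appears only in Dave's list, so Dave = L.
The 7 still-open variables draw from only 7 values {E, F, G, H, I, J, K}, so each is used; only Grace can be G, hence Grace = G.
The 6 still-open variables draw from only 6 values {E, F, H, I, J, K}, so each is used; only Frank can be J, hence Frank = J.
The 5 still-open variables draw from only 5 values {E, F, H, I, K}, so each is used; only Carol can be K, hence Carol = K.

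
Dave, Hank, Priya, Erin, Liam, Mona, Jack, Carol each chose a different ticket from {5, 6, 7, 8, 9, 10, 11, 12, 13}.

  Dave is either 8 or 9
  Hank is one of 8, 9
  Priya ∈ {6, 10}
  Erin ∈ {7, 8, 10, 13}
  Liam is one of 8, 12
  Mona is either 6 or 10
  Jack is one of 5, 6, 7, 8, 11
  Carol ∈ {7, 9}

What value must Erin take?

13

Dave and Hank share exactly the 2 values {8, 9}; by pigeonhole those values go to them, so strike 8, 9 from Erin, Liam, Jack, Carol.
That leaves Liam = 12.
Carol's domain is down to {7}, so Carol = 7. So Erin, Jack can't be 7.
The 2 variables Priya and Mona are confined to {6, 10}, which locks those values in; drop them from Erin, Jack.
So Erin = 13.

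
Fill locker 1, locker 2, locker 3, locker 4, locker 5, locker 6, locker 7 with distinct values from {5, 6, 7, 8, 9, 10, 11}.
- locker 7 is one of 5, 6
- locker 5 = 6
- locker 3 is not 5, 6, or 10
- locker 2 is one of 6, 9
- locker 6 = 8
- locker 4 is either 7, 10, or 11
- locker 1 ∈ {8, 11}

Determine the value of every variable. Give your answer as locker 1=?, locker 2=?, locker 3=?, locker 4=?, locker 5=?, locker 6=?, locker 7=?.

locker 5's domain is down to {6}, so locker 5 = 6. Strike 6 from locker 2, locker 7.
That leaves locker 6 = 8. Strike 8 from locker 1, locker 3.
locker 7 has just one choice, so locker 7 = 5.
locker 1 has just one choice, so locker 1 = 11. Remove 11 from locker 3, locker 4.
locker 2 must be 9 (only option left). Strike 9 from locker 3.
That leaves locker 3 = 7. Remove 7 from locker 4.
locker 4's domain is down to {10}, so locker 4 = 10.

locker 1=11, locker 2=9, locker 3=7, locker 4=10, locker 5=6, locker 6=8, locker 7=5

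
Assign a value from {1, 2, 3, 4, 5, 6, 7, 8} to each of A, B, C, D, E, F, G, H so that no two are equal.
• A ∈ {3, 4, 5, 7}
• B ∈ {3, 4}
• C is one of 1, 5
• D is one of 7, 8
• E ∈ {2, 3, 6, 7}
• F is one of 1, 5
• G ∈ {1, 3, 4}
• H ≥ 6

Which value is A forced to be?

7

The 8 variables together cover exactly {1, 2, 3, 4, 5, 6, 7, 8} — 8 values for 8 variables — and 2 appears only in E's list, so E = 2.
The 7 still-open variables draw from only 7 values {1, 3, 4, 5, 6, 7, 8}, so each is used; only H can be 6, hence H = 6.
The 6 still-open variables draw from only 6 values {1, 3, 4, 5, 7, 8}, so each is used; only D can be 8, hence D = 8.
Among the 5 still-open variables, 7 fits only A (and all 5 values in {1, 3, 4, 5, 7} must be used), so A = 7.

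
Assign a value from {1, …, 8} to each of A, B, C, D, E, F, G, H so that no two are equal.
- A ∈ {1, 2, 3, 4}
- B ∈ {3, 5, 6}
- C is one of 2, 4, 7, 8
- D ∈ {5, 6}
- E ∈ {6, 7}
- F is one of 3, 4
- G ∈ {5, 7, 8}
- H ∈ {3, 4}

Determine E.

The 8 variables together cover exactly {1, 2, 3, 4, 5, 6, 7, 8} — 8 values for 8 variables — and 1 appears only in A's list, so A = 1.
The 7 still-open variables together cover exactly {2, 3, 4, 5, 6, 7, 8} — 7 values for 7 variables — and 2 appears only in C's list, so C = 2.
The 6 still-open variables together cover exactly {3, 4, 5, 6, 7, 8} — 6 values for 6 variables — and 8 appears only in G's list, so G = 8.
The 5 still-open variables together cover exactly {3, 4, 5, 6, 7} — 5 values for 5 variables — and 7 appears only in E's list, so E = 7.

7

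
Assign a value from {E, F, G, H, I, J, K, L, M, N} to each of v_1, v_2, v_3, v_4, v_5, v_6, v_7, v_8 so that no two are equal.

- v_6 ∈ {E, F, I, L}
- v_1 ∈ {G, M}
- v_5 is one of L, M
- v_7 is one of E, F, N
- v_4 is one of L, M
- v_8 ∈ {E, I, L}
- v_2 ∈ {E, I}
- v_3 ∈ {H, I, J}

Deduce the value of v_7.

The 2 variables v_4 and v_5 are confined to {L, M}, which locks those values in; drop them from v_1, v_6, v_8.
v_1's domain is down to {G}, so v_1 = G.
v_2 and v_8 between them cover only {E, I} — a naked pair. Remove those values from v_3, v_6, v_7.
That leaves v_6 = F. So v_7 can't be F.
So v_7 = N.

N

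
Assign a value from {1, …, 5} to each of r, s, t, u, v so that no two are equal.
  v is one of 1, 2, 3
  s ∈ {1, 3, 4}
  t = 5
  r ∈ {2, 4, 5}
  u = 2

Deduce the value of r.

4

t's domain is down to {5}, so t = 5. Strike 5 from r.
u has just one choice, so u = 2. Eliminate 2 elsewhere: r, v.
So r = 4.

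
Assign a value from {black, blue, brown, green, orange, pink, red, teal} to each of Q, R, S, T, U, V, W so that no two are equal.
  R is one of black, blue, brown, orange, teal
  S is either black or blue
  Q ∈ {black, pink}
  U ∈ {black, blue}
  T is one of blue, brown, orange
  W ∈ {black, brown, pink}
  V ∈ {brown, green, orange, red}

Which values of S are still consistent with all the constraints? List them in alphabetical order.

black, blue

The 2 variables S and U are confined to {black, blue}, which locks those values in; drop them from Q, R, T, W.
That leaves Q = pink. Remove pink from W.
W must be brown (only option left). Strike brown from R, T, V.
That leaves T = orange. Eliminate orange elsewhere: R, V.
R must be teal (only option left).
No further eliminations apply; S can still be any of black, blue.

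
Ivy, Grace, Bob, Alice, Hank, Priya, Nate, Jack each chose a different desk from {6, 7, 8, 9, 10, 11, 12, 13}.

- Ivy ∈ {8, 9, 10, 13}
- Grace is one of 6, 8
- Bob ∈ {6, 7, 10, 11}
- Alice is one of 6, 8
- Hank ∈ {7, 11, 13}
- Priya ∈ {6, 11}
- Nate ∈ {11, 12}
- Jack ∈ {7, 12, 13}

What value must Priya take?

11

The 8 variables together cover exactly {6, 7, 8, 9, 10, 11, 12, 13} — 8 values for 8 variables — and 9 appears only in Ivy's list, so Ivy = 9.
Among the 7 still-open variables, 10 fits only Bob (and all 7 values in {6, 7, 8, 10, 11, 12, 13} must be used), so Bob = 10.
Grace and Alice share exactly the 2 values {6, 8}; by pigeonhole those values go to them, so strike 6, 8 from Priya.
So Priya = 11.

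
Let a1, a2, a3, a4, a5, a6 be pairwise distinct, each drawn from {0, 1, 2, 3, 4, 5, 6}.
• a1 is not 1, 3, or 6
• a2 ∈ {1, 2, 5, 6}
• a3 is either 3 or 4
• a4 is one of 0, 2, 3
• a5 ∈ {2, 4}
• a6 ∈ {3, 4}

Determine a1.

a3 and a6 between them cover only {3, 4} — a naked pair. Remove those values from a1, a4, a5.
a5 must be 2 (only option left). Remove 2 from a1, a2, a4.
That leaves a4 = 0. So a1 can't be 0.
So a1 = 5.

5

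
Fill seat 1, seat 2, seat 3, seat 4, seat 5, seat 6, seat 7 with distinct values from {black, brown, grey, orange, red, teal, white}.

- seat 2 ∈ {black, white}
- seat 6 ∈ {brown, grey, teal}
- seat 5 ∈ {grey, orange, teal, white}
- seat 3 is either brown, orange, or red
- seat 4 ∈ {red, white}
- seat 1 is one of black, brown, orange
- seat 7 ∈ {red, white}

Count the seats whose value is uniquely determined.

seat 4 and seat 7 between them cover only {red, white} — a naked pair. Remove those values from seat 2, seat 3, seat 5.
seat 2 has just one choice, so seat 2 = black. Strike black from seat 1.
seat 1 and seat 3 between them cover only {brown, orange} — a naked pair. Remove those values from seat 5, seat 6.
Determined: seat 2=black. The other seats each still have more than one consistent value. That makes 1.

1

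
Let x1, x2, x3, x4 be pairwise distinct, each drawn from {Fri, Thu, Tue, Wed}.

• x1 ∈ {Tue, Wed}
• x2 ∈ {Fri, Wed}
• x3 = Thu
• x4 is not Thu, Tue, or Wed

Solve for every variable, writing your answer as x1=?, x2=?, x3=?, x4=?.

x3's domain is down to {Thu}, so x3 = Thu.
x4 must be Fri (only option left). Eliminate Fri elsewhere: x2.
x2's domain is down to {Wed}, so x2 = Wed. Strike Wed from x1.
x1 must be Tue (only option left).

x1=Tue, x2=Wed, x3=Thu, x4=Fri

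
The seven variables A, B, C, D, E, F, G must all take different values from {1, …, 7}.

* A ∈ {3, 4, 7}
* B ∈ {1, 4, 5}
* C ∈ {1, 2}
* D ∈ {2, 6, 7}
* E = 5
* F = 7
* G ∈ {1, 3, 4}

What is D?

6

E has just one choice, so E = 5. Strike 5 from B.
F must be 7 (only option left). Remove 7 from A, D.
The 5 still-open variables draw from only 5 values {1, 2, 3, 4, 6}, so each is used; only D can be 6, hence D = 6.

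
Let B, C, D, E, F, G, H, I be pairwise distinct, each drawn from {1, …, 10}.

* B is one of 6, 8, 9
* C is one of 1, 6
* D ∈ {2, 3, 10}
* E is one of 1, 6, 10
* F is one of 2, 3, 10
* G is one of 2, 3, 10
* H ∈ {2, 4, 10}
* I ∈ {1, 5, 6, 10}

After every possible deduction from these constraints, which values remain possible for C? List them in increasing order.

1, 6

D, F, G share exactly the 3 values {2, 3, 10}; by pigeonhole those values go to them, so strike 2, 3, 10 from E, H, I.
That leaves H = 4.
The 2 variables C and E are confined to {1, 6}, which locks those values in; drop them from B, I.
That leaves I = 5.
No further eliminations apply; C can still be any of 1, 6.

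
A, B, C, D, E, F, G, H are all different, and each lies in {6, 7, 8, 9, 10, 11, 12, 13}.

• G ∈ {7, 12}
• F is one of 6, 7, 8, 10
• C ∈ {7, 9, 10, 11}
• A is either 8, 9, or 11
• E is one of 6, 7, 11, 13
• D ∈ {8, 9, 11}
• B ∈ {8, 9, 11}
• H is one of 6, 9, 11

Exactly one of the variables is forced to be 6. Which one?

Among the 8 variables, 12 fits only G (and all 8 values in {6, 7, 8, 9, 10, 11, 12, 13} must be used), so G = 12.
The 7 still-open variables together cover exactly {6, 7, 8, 9, 10, 11, 13} — 7 values for 7 variables — and 13 appears only in E's list, so E = 13.
A, B, D share exactly the 3 values {8, 9, 11}; by pigeonhole those values go to them, so strike 8, 9, 11 from C, F, H.
So 6 goes to H.

H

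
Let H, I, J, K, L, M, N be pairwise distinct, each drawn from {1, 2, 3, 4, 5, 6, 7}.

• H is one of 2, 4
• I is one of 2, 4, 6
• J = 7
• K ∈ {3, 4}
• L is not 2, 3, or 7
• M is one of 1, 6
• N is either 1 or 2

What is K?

3

J must be 7 (only option left).
The 6 still-open variables together cover exactly {1, 2, 3, 4, 5, 6} — 6 values for 6 variables — and 3 appears only in K's list, so K = 3.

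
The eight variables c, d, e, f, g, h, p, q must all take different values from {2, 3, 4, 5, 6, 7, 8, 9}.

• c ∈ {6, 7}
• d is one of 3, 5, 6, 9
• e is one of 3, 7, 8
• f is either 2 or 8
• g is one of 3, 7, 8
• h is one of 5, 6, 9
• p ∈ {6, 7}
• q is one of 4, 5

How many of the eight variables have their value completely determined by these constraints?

The 8 variables draw from only 8 values {2, 3, 4, 5, 6, 7, 8, 9}, so each is used; only f can be 2, hence f = 2.
The 7 still-open variables together cover exactly {3, 4, 5, 6, 7, 8, 9} — 7 values for 7 variables — and 4 appears only in q's list, so q = 4.
c and p share exactly the 2 values {6, 7}; by pigeonhole those values go to them, so strike 6, 7 from d, e, g, h.
e and g between them cover only {3, 8} — a naked pair. Remove those values from d.
Determined: f=2, q=4. The other variables each still have more than one consistent value. That makes 2.

2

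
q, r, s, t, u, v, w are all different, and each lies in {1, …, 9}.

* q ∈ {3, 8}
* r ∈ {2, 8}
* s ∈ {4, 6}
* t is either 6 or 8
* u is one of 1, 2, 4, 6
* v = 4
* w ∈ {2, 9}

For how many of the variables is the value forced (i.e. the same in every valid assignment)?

7

v must be 4 (only option left). Eliminate 4 elsewhere: s, u.
s has just one choice, so s = 6. Remove 6 from t, u.
t's domain is down to {8}, so t = 8. Remove 8 from q, r.
q must be 3 (only option left).
r has just one choice, so r = 2. So u, w can't be 2.
u must be 1 (only option left).
w has just one choice, so w = 9.
Every variable is fixed: q=3, r=2, s=6, t=8, u=1, v=4, w=9. That makes 7.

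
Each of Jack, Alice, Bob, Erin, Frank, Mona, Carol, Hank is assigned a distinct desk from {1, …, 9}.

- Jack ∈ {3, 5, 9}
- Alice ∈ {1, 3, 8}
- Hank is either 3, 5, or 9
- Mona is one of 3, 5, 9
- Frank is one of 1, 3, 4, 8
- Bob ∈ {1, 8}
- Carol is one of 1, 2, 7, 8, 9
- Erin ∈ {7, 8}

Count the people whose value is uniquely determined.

3

Among the 8 variables, 2 fits only Carol (and all 8 values in {1, 2, 3, 4, 5, 7, 8, 9} must be used), so Carol = 2.
The 7 still-open variables draw from only 7 values {1, 3, 4, 5, 7, 8, 9}, so each is used; only Frank can be 4, hence Frank = 4.
Among the 6 still-open variables, 7 fits only Erin (and all 6 values in {1, 3, 5, 7, 8, 9} must be used), so Erin = 7.
Jack, Mona, Hank share exactly the 3 values {3, 5, 9}; by pigeonhole those values go to them, so strike 3, 5, 9 from Alice.
Determined: Erin=7, Frank=4, Carol=2. The other people each still have more than one consistent value. That makes 3.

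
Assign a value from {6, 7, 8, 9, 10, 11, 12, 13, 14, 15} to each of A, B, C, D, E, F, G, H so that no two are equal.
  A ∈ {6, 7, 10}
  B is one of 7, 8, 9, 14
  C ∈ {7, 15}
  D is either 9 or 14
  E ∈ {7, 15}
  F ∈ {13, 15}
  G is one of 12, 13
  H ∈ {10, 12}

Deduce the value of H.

10

C and E between them cover only {7, 15} — a naked pair. Remove those values from A, B, F.
That leaves F = 13. Eliminate 13 elsewhere: G.
G's domain is down to {12}, so G = 12. So H can't be 12.
So H = 10.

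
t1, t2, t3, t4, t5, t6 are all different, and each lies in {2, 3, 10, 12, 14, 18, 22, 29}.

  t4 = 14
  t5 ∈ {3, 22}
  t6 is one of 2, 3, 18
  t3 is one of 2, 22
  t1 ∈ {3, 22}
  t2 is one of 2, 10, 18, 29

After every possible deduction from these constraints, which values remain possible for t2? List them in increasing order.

10, 29

t4's domain is down to {14}, so t4 = 14.
t1 and t5 between them cover only {3, 22} — a naked pair. Remove those values from t3, t6.
t3 has just one choice, so t3 = 2. So t2, t6 can't be 2.
t6's domain is down to {18}, so t6 = 18. So t2 can't be 18.
No further eliminations apply; t2 can still be any of 10, 29.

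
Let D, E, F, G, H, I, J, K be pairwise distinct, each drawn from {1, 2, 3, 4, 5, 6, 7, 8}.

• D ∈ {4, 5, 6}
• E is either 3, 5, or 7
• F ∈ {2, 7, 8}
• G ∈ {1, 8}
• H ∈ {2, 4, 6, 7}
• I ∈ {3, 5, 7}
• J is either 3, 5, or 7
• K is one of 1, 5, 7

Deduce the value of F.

2

E, I, J share exactly the 3 values {3, 5, 7}; by pigeonhole those values go to them, so strike 3, 5, 7 from D, F, H, K.
That leaves K = 1. Eliminate 1 elsewhere: G.
That leaves G = 8. Strike 8 from F.
So F = 2.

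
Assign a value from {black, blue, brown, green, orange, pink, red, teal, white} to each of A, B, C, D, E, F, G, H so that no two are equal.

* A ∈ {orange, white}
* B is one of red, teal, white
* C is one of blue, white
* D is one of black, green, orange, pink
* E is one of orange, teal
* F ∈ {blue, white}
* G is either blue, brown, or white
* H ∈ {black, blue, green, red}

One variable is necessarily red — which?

B

C and F share exactly the 2 values {blue, white}; by pigeonhole those values go to them, so strike blue, white from A, B, G, H.
That leaves A = orange. Strike orange from D, E.
That leaves E = teal. Eliminate teal elsewhere: B.
So red goes to B.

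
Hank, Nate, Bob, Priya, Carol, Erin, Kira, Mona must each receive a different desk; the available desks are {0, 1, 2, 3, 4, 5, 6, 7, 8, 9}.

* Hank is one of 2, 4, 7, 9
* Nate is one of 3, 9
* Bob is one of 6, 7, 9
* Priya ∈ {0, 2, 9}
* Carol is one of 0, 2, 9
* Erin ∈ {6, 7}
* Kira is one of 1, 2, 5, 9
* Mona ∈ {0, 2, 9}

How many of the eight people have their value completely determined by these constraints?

2

Priya, Carol, Mona share exactly the 3 values {0, 2, 9}; by pigeonhole those values go to them, so strike 0, 2, 9 from Hank, Nate, Bob, Kira.
Nate has just one choice, so Nate = 3.
Bob and Erin share exactly the 2 values {6, 7}; by pigeonhole those values go to them, so strike 6, 7 from Hank.
That leaves Hank = 4.
Determined: Hank=4, Nate=3. The other people each still have more than one consistent value. That makes 2.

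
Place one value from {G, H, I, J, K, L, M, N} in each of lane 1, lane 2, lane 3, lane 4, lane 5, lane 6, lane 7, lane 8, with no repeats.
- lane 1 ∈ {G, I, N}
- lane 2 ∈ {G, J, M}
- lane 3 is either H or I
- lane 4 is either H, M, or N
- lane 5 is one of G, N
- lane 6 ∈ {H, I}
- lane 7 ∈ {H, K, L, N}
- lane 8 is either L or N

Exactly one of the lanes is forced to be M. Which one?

lane 4

Among the 8 variables, J fits only lane 2 (and all 8 values in {G, H, I, J, K, L, M, N} must be used), so lane 2 = J.
Among the 7 still-open variables, K fits only lane 7 (and all 7 values in {G, H, I, K, L, M, N} must be used), so lane 7 = K.
Among the 6 still-open variables, L fits only lane 8 (and all 6 values in {G, H, I, L, M, N} must be used), so lane 8 = L.
The 5 still-open variables together cover exactly {G, H, I, M, N} — 5 values for 5 variables — and M appears only in lane 4's list, so lane 4 = M.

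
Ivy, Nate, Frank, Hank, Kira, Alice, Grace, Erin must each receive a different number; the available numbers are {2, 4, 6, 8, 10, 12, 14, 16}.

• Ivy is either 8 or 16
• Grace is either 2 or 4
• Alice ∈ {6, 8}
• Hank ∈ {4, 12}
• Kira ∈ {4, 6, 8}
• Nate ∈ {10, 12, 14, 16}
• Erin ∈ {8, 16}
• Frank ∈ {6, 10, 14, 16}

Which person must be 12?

Hank

The 8 variables draw from only 8 values {2, 4, 6, 8, 10, 12, 14, 16}, so each is used; only Grace can be 2, hence Grace = 2.
The 2 variables Ivy and Erin are confined to {8, 16}, which locks those values in; drop them from Nate, Frank, Kira, Alice.
Alice's domain is down to {6}, so Alice = 6. Strike 6 from Frank, Kira.
That leaves Kira = 4. Eliminate 4 elsewhere: Hank.
So 12 goes to Hank.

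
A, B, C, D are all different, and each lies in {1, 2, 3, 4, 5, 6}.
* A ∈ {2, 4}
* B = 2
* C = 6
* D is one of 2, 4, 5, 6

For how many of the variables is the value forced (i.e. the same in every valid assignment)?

B's domain is down to {2}, so B = 2. Eliminate 2 elsewhere: A, D.
That leaves C = 6. Strike 6 from D.
A has just one choice, so A = 4. Strike 4 from D.
D must be 5 (only option left).
Every variable is fixed: A=4, B=2, C=6, D=5. That makes 4.

4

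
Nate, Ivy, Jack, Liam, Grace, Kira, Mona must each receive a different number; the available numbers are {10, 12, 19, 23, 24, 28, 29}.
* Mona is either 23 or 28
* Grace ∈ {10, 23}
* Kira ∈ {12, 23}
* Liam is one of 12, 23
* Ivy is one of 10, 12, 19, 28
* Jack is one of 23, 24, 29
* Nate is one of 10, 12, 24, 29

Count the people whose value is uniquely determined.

The 7 variables draw from only 7 values {10, 12, 19, 23, 24, 28, 29}, so each is used; only Ivy can be 19, hence Ivy = 19.
Among the 6 still-open variables, 28 fits only Mona (and all 6 values in {10, 12, 23, 24, 28, 29} must be used), so Mona = 28.
The 2 variables Liam and Kira are confined to {12, 23}, which locks those values in; drop them from Nate, Jack, Grace.
Grace's domain is down to {10}, so Grace = 10. Remove 10 from Nate.
Determined: Ivy=19, Grace=10, Mona=28. The other people each still have more than one consistent value. That makes 3.

3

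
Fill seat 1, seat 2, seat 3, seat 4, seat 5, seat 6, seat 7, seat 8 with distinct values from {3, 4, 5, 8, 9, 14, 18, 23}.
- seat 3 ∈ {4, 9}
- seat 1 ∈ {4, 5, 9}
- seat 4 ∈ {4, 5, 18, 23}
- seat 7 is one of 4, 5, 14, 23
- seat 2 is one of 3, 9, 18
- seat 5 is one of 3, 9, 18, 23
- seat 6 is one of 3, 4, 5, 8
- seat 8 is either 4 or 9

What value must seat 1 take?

5

The 8 variables draw from only 8 values {3, 4, 5, 8, 9, 14, 18, 23}, so each is used; only seat 6 can be 8, hence seat 6 = 8.
Among the 7 still-open variables, 14 fits only seat 7 (and all 7 values in {3, 4, 5, 9, 14, 18, 23} must be used), so seat 7 = 14.
The 2 variables seat 3 and seat 8 are confined to {4, 9}, which locks those values in; drop them from seat 1, seat 2, seat 4, seat 5.
So seat 1 = 5.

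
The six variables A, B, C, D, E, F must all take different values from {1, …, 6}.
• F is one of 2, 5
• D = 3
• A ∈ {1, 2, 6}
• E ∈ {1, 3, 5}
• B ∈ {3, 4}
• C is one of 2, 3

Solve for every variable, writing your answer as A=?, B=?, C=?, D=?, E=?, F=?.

A=6, B=4, C=2, D=3, E=1, F=5

D's domain is down to {3}, so D = 3. Remove 3 from B, C, E.
B must be 4 (only option left).
C has just one choice, so C = 2. Eliminate 2 elsewhere: A, F.
F's domain is down to {5}, so F = 5. Remove 5 from E.
E has just one choice, so E = 1. Remove 1 from A.
That leaves A = 6.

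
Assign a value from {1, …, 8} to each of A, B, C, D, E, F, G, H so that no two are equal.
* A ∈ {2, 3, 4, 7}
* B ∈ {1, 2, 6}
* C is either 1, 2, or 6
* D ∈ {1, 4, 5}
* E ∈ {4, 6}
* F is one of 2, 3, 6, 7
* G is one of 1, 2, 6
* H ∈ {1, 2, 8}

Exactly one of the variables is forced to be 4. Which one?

The 8 variables draw from only 8 values {1, 2, 3, 4, 5, 6, 7, 8}, so each is used; only D can be 5, hence D = 5.
The 7 still-open variables together cover exactly {1, 2, 3, 4, 6, 7, 8} — 7 values for 7 variables — and 8 appears only in H's list, so H = 8.
The 3 variables B, C, G are confined to {1, 2, 6}, which locks those values in; drop them from A, E, F.
So 4 goes to E.

E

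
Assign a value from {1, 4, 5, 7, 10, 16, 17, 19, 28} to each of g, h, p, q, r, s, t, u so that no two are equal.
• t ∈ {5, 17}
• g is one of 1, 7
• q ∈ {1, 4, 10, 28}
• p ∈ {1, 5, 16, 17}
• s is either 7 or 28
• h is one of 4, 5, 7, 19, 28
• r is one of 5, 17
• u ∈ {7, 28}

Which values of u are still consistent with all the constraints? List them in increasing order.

7, 28

r and t between them cover only {5, 17} — a naked pair. Remove those values from h, p.
The 2 variables s and u are confined to {7, 28}, which locks those values in; drop them from g, h, q.
That leaves g = 1. Remove 1 from p, q.
p's domain is down to {16}, so p = 16.
No further eliminations apply; u can still be any of 7, 28.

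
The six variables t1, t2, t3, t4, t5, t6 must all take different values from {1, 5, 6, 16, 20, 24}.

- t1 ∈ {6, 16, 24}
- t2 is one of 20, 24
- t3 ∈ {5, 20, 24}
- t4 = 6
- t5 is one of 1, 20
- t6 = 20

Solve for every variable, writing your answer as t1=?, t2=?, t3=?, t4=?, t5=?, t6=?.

t4 must be 6 (only option left). Eliminate 6 elsewhere: t1.
t6 has just one choice, so t6 = 20. Remove 20 from t2, t3, t5.
t2 must be 24 (only option left). Eliminate 24 elsewhere: t1, t3.
That leaves t3 = 5.
t5's domain is down to {1}, so t5 = 1.
t1 has just one choice, so t1 = 16.

t1=16, t2=24, t3=5, t4=6, t5=1, t6=20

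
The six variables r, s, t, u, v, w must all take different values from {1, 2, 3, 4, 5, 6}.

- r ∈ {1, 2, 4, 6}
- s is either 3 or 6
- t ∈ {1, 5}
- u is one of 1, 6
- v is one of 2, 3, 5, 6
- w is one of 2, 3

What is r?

The 6 variables together cover exactly {1, 2, 3, 4, 5, 6} — 6 values for 6 variables — and 4 appears only in r's list, so r = 4.

4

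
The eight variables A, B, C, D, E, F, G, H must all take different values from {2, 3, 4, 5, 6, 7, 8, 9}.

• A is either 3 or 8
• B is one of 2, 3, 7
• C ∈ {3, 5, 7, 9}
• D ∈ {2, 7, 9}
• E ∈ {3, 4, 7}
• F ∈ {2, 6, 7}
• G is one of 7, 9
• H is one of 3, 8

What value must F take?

The 8 variables together cover exactly {2, 3, 4, 5, 6, 7, 8, 9} — 8 values for 8 variables — and 4 appears only in E's list, so E = 4.
The 7 still-open variables together cover exactly {2, 3, 5, 6, 7, 8, 9} — 7 values for 7 variables — and 5 appears only in C's list, so C = 5.
The 6 still-open variables draw from only 6 values {2, 3, 6, 7, 8, 9}, so each is used; only F can be 6, hence F = 6.

6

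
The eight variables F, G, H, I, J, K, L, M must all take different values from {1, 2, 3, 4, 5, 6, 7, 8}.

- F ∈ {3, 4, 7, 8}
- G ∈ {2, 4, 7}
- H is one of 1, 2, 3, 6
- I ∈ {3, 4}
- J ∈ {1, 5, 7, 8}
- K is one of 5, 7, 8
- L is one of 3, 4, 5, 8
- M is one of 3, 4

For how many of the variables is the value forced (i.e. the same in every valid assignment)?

The 8 variables draw from only 8 values {1, 2, 3, 4, 5, 6, 7, 8}, so each is used; only H can be 6, hence H = 6.
The 7 still-open variables draw from only 7 values {1, 2, 3, 4, 5, 7, 8}, so each is used; only J can be 1, hence J = 1.
Among the 6 still-open variables, 2 fits only G (and all 6 values in {2, 3, 4, 5, 7, 8} must be used), so G = 2.
I and M between them cover only {3, 4} — a naked pair. Remove those values from F, L.
Determined: G=2, H=6, J=1. The other variables each still have more than one consistent value. That makes 3.

3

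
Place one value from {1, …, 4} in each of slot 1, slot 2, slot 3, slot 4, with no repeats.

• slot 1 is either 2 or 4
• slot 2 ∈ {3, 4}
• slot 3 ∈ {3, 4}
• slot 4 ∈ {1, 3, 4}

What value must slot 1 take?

The 4 variables together cover exactly {1, 2, 3, 4} — 4 values for 4 variables — and 1 appears only in slot 4's list, so slot 4 = 1.
Among the 3 still-open variables, 2 fits only slot 1 (and all 3 values in {2, 3, 4} must be used), so slot 1 = 2.

2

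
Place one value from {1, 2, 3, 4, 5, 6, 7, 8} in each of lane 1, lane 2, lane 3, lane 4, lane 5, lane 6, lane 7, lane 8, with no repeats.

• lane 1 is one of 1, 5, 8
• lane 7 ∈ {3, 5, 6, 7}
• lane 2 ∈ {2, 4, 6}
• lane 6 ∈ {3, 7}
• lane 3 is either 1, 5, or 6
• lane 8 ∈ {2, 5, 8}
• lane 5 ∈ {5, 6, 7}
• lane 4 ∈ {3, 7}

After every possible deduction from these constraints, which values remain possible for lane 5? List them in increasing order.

The 8 variables draw from only 8 values {1, 2, 3, 4, 5, 6, 7, 8}, so each is used; only lane 2 can be 4, hence lane 2 = 4.
The 7 still-open variables draw from only 7 values {1, 2, 3, 5, 6, 7, 8}, so each is used; only lane 8 can be 2, hence lane 8 = 2.
Among the 6 still-open variables, 8 fits only lane 1 (and all 6 values in {1, 3, 5, 6, 7, 8} must be used), so lane 1 = 8.
The 5 still-open variables together cover exactly {1, 3, 5, 6, 7} — 5 values for 5 variables — and 1 appears only in lane 3's list, so lane 3 = 1.
The 2 variables lane 4 and lane 6 are confined to {3, 7}, which locks those values in; drop them from lane 5, lane 7.
No further eliminations apply; lane 5 can still be any of 5, 6.

5, 6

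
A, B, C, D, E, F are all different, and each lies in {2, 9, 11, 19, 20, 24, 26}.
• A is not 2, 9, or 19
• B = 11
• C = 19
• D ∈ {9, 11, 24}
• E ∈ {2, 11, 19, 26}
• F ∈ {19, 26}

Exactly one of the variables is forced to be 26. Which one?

F

B must be 11 (only option left). Strike 11 from A, D, E.
C's domain is down to {19}, so C = 19. Strike 19 from E, F.
So 26 goes to F.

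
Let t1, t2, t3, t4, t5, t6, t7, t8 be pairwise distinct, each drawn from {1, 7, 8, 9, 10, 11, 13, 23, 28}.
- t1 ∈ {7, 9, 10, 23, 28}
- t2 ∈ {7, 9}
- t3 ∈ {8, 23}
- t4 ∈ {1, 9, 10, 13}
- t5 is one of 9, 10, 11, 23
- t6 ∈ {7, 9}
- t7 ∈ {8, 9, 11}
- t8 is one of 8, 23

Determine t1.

28

The 2 variables t2 and t6 are confined to {7, 9}, which locks those values in; drop them from t1, t4, t5, t7.
t3 and t8 share exactly the 2 values {8, 23}; by pigeonhole those values go to them, so strike 8, 23 from t1, t5, t7.
t7 must be 11 (only option left). Remove 11 from t5.
t5's domain is down to {10}, so t5 = 10. Strike 10 from t1, t4.
So t1 = 28.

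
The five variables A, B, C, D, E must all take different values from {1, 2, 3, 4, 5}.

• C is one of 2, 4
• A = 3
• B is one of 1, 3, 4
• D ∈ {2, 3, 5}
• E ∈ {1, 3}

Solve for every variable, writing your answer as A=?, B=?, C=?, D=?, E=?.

A's domain is down to {3}, so A = 3. Eliminate 3 elsewhere: B, D, E.
E's domain is down to {1}, so E = 1. Strike 1 from B.
B must be 4 (only option left). Strike 4 from C.
C has just one choice, so C = 2. So D can't be 2.
D must be 5 (only option left).

A=3, B=4, C=2, D=5, E=1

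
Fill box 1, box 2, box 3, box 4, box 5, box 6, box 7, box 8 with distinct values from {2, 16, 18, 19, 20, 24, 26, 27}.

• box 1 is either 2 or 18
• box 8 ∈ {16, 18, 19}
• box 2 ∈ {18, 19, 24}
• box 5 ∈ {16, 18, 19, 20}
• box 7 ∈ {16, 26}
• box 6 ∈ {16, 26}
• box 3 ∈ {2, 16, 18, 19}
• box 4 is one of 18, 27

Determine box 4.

27

Among the 8 variables, 20 fits only box 5 (and all 8 values in {2, 16, 18, 19, 20, 24, 26, 27} must be used), so box 5 = 20.
Among the 7 still-open variables, 24 fits only box 2 (and all 7 values in {2, 16, 18, 19, 24, 26, 27} must be used), so box 2 = 24.
The 6 still-open variables draw from only 6 values {2, 16, 18, 19, 26, 27}, so each is used; only box 4 can be 27, hence box 4 = 27.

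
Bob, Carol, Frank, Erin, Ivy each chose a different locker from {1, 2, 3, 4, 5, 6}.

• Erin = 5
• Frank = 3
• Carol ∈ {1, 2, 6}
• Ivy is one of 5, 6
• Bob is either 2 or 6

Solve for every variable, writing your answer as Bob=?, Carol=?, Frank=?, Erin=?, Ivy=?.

Frank has just one choice, so Frank = 3.
Erin must be 5 (only option left). So Ivy can't be 5.
That leaves Ivy = 6. Strike 6 from Bob, Carol.
Bob has just one choice, so Bob = 2. Eliminate 2 elsewhere: Carol.
That leaves Carol = 1.

Bob=2, Carol=1, Frank=3, Erin=5, Ivy=6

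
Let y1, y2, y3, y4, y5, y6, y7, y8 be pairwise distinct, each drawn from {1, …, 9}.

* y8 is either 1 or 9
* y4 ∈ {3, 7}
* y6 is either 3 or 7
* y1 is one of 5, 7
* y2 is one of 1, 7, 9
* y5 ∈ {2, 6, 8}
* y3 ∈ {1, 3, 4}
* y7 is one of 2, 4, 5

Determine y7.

2

The 2 variables y4 and y6 are confined to {3, 7}, which locks those values in; drop them from y1, y2, y3.
y1 has just one choice, so y1 = 5. Remove 5 from y7.
y2 and y8 share exactly the 2 values {1, 9}; by pigeonhole those values go to them, so strike 1, 9 from y3.
y3's domain is down to {4}, so y3 = 4. So y7 can't be 4.
So y7 = 2.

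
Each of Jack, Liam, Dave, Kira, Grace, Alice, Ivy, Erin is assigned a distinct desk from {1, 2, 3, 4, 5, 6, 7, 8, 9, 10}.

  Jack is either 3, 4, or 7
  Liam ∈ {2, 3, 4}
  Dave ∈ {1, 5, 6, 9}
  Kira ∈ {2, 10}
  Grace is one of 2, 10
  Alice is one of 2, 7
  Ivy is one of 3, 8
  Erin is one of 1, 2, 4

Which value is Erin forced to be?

The 2 variables Kira and Grace are confined to {2, 10}, which locks those values in; drop them from Liam, Alice, Erin.
That leaves Alice = 7. Strike 7 from Jack.
The 2 variables Jack and Liam are confined to {3, 4}, which locks those values in; drop them from Ivy, Erin.
So Erin = 1.

1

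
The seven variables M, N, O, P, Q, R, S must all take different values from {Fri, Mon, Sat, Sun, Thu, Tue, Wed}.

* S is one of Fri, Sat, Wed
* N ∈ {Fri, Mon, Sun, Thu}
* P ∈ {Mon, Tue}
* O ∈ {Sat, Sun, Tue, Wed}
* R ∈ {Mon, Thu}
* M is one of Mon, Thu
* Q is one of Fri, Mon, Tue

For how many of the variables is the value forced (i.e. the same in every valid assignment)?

3

M and R between them cover only {Mon, Thu} — a naked pair. Remove those values from N, P, Q.
P's domain is down to {Tue}, so P = Tue. Strike Tue from O, Q.
Q's domain is down to {Fri}, so Q = Fri. Strike Fri from N, S.
N has just one choice, so N = Sun. So O can't be Sun.
Determined: N=Sun, P=Tue, Q=Fri. The other variables each still have more than one consistent value. That makes 3.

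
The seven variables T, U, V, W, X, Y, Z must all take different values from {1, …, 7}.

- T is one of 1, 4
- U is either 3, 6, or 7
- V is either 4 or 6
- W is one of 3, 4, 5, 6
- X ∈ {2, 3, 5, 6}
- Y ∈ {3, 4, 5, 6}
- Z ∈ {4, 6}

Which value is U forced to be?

The 7 variables together cover exactly {1, 2, 3, 4, 5, 6, 7} — 7 values for 7 variables — and 1 appears only in T's list, so T = 1.
Among the 6 still-open variables, 2 fits only X (and all 6 values in {2, 3, 4, 5, 6, 7} must be used), so X = 2.
The 5 still-open variables draw from only 5 values {3, 4, 5, 6, 7}, so each is used; only U can be 7, hence U = 7.

7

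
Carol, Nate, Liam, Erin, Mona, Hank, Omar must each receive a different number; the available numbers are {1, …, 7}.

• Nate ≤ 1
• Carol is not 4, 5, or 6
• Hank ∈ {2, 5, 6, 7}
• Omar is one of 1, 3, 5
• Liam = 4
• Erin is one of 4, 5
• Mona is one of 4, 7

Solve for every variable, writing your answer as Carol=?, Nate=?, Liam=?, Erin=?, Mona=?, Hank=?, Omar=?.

Nate has just one choice, so Nate = 1. Eliminate 1 elsewhere: Carol, Omar.
Liam must be 4 (only option left). Strike 4 from Erin, Mona.
That leaves Erin = 5. Remove 5 from Hank, Omar.
Mona has just one choice, so Mona = 7. So Carol, Hank can't be 7.
Omar has just one choice, so Omar = 3. Eliminate 3 elsewhere: Carol.
Carol's domain is down to {2}, so Carol = 2. So Hank can't be 2.
Hank's domain is down to {6}, so Hank = 6.

Carol=2, Nate=1, Liam=4, Erin=5, Mona=7, Hank=6, Omar=3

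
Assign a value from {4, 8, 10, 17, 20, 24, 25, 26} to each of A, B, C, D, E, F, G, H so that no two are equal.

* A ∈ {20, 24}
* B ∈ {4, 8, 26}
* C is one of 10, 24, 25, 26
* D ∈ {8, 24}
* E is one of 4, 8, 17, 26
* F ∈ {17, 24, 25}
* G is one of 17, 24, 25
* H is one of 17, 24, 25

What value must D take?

8

Among the 8 variables, 10 fits only C (and all 8 values in {4, 8, 10, 17, 20, 24, 25, 26} must be used), so C = 10.
The 7 still-open variables draw from only 7 values {4, 8, 17, 20, 24, 25, 26}, so each is used; only A can be 20, hence A = 20.
F, G, H between them cover only {17, 24, 25} — a naked triple. Remove those values from D, E.
So D = 8.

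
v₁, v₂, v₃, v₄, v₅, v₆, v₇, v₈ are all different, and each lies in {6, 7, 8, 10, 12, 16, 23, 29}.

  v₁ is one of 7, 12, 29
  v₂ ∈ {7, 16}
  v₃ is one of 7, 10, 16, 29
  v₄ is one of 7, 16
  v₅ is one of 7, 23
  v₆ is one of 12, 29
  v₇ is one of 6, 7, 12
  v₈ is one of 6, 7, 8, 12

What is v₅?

23

Among the 8 variables, 8 fits only v₈ (and all 8 values in {6, 7, 8, 10, 12, 16, 23, 29} must be used), so v₈ = 8.
The 7 still-open variables draw from only 7 values {6, 7, 10, 12, 16, 23, 29}, so each is used; only v₇ can be 6, hence v₇ = 6.
Among the 6 still-open variables, 10 fits only v₃ (and all 6 values in {7, 10, 12, 16, 23, 29} must be used), so v₃ = 10.
Among the 5 still-open variables, 23 fits only v₅ (and all 5 values in {7, 12, 16, 23, 29} must be used), so v₅ = 23.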